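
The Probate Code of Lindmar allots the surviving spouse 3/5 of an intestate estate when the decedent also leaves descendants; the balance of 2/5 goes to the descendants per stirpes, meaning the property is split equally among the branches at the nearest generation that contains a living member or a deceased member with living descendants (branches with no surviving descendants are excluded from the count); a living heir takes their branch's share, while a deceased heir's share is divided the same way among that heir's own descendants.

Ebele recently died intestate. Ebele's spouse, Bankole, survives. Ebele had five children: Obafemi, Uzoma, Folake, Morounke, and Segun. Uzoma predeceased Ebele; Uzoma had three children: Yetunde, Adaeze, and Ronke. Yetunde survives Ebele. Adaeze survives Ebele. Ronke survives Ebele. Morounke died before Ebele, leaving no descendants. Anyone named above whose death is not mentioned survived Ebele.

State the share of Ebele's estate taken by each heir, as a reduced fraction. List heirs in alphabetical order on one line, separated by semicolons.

Adaeze 1/30; Bankole 3/5; Folake 1/10; Obafemi 1/10; Ronke 1/30; Segun 1/10; Yetunde 1/30

Bankole, as surviving spouse, takes 3/5.
The remaining 2/5 passes to Ebele's descendants per stirpes.
Morounke left no surviving issue, so that branch lapses and is disregarded.
The 2/5 is divided into 4 equal shares of 1/10 among Obafemi, Uzoma, Folake, Segun.
Obafemi is living and takes 1/10.
Uzoma predeceased; the 1/10 allotted to Uzoma's branch passes to Uzoma's issue by representation.
The 1/10 is divided into 3 equal shares of 1/30 among Yetunde, Adaeze, Ronke.
Yetunde is living and takes 1/30.
Adaeze is living and takes 1/30.
Ronke is living and takes 1/30.
Folake is living and takes 1/10.
Segun is living and takes 1/10.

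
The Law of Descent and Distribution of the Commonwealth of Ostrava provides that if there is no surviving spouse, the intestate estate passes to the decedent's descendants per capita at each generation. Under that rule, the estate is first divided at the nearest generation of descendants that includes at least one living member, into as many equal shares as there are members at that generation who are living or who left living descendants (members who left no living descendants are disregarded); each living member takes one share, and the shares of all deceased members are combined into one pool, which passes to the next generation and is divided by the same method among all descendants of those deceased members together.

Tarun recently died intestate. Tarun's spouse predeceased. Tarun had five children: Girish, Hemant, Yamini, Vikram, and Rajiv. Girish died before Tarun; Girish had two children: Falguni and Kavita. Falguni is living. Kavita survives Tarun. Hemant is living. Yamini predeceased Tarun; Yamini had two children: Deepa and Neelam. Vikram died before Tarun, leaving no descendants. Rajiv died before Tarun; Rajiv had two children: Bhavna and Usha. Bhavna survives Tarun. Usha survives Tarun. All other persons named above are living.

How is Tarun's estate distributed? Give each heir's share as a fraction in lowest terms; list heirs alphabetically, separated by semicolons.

Bhavna 1/8; Deepa 1/8; Falguni 1/8; Hemant 1/4; Kavita 1/8; Neelam 1/8; Usha 1/8

There is no surviving spouse, so the entire estate passes to Tarun's descendants per capita at each generation.
At generation 1 (Girish, Hemant, Yamini, Rajiv) there are 4 shares of (1)/4 = 1/4 each.
Living: Hemant — each takes 1/4.
Deceased: Girish, Yamini, and Rajiv. Their combined 3/4 is pooled and carried to generation 2.
At generation 2 (Falguni, Kavita, Deepa, Neelam, Bhavna, Usha) there are 6 shares of (3/4)/6 = 1/8 each.
Living: Falguni, Kavita, Deepa, Neelam, Bhavna, and Usha — each takes 1/8.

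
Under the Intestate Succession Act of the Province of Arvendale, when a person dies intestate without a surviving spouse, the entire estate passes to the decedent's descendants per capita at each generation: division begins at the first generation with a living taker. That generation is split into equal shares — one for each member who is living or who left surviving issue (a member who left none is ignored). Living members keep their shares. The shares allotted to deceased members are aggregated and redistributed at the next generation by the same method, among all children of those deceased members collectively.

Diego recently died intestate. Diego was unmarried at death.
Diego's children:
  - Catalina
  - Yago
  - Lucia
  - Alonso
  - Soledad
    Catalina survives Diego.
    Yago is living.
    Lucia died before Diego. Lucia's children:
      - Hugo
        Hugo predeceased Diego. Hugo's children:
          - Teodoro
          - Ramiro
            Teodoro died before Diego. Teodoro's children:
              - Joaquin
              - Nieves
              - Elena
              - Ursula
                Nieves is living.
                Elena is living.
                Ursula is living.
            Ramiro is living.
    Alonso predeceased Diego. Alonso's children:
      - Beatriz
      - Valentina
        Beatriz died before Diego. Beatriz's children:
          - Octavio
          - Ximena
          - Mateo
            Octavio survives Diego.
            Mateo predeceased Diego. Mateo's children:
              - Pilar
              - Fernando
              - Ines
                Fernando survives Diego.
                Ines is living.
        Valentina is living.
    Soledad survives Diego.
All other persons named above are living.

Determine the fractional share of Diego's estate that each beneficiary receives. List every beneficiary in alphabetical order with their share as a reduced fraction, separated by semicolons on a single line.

Catalina 1/5; Elena 8/525; Fernando 8/525; Ines 8/525; Joaquin 8/525; Nieves 8/525; Octavio 4/75; Pilar 8/525; Ramiro 4/75; Soledad 1/5; Ursula 8/525; Valentina 2/15; Ximena 4/75; Yago 1/5

There is no surviving spouse, so the entire estate passes to Diego's descendants per capita at each generation.
At generation 1 (Catalina, Yago, Lucia, Alonso, Soledad) there are 5 shares of (1)/5 = 1/5 each.
Living: Catalina, Yago, and Soledad — each takes 1/5.
Deceased: Lucia and Alonso. Their combined 2/5 is pooled and carried to generation 2.
At generation 2 (Hugo, Beatriz, Valentina) there are 3 shares of (2/5)/3 = 2/15 each.
Living: Valentina — each takes 2/15.
Deceased: Hugo and Beatriz. Their combined 4/15 is pooled and carried to generation 3.
At generation 3 (Teodoro, Ramiro, Octavio, Ximena, Mateo) there are 5 shares of (4/15)/5 = 4/75 each.
Living: Ramiro, Octavio, and Ximena — each takes 4/75.
Deceased: Teodoro and Mateo. Their combined 8/75 is pooled and carried to generation 4.
At generation 4 (Joaquin, Nieves, Elena, Ursula, Pilar, Fernando, Ines) there are 7 shares of (8/75)/7 = 8/525 each.
Living: Joaquin, Nieves, Elena, Ursula, Pilar, Fernando, and Ines — each takes 8/525.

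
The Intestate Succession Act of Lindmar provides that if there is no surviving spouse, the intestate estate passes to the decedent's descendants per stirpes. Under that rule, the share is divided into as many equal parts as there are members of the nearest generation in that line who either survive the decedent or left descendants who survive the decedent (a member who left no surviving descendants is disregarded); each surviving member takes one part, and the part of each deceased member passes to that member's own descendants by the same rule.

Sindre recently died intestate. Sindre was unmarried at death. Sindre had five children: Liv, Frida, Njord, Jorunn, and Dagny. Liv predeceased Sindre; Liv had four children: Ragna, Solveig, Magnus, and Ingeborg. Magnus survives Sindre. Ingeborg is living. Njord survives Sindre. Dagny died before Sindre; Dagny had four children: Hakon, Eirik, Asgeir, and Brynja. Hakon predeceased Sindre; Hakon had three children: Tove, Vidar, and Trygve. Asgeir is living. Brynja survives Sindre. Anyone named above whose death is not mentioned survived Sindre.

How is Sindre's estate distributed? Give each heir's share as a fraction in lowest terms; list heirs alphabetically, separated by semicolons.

There is no surviving spouse, so the entire estate passes to Sindre's descendants per stirpes.
The estate is divided into 5 equal shares of 1/5 among Liv, Frida, Njord, Jorunn, Dagny.
Liv predeceased; the 1/5 allotted to Liv's branch passes to Liv's issue by representation.
The 1/5 is divided into 4 equal shares of 1/20 among Ragna, Solveig, Magnus, Ingeborg.
Ragna is living and takes 1/20.
Solveig is living and takes 1/20.
Magnus is living and takes 1/20.
Ingeborg is living and takes 1/20.
Frida is living and takes 1/5.
Njord is living and takes 1/5.
Jorunn is living and takes 1/5.
Dagny predeceased; the 1/5 allotted to Dagny's branch passes to Dagny's issue by representation.
The 1/5 is divided into 4 equal shares of 1/20 among Hakon, Eirik, Asgeir, Brynja.
Hakon predeceased; the 1/20 allotted to Hakon's branch passes to Hakon's issue by representation.
The 1/20 is divided into 3 equal shares of 1/60 among Tove, Vidar, Trygve.
Tove is living and takes 1/60.
Vidar is living and takes 1/60.
Trygve is living and takes 1/60.
Eirik is living and takes 1/20.
Asgeir is living and takes 1/20.
Brynja is living and takes 1/20.

Asgeir 1/20; Brynja 1/20; Eirik 1/20; Frida 1/5; Ingeborg 1/20; Jorunn 1/5; Magnus 1/20; Njord 1/5; Ragna 1/20; Solveig 1/20; Tove 1/60; Trygve 1/60; Vidar 1/60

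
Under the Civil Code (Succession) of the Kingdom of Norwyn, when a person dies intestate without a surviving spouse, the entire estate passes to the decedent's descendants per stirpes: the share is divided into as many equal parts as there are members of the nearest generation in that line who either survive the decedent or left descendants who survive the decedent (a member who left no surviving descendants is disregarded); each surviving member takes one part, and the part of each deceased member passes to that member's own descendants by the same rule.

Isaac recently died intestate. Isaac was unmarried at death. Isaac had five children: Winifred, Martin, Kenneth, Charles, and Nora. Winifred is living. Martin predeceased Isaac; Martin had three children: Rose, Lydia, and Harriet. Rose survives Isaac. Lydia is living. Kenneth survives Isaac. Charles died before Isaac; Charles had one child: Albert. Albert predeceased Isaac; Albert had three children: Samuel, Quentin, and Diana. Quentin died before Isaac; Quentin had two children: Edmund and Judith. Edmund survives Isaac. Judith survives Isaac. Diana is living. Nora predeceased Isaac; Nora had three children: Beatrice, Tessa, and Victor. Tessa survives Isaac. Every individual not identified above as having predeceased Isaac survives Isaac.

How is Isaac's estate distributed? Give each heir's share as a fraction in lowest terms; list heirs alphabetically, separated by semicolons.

There is no surviving spouse, so the entire estate passes to Isaac's descendants per stirpes.
The estate is divided into 5 equal shares of 1/5 among Winifred, Martin, Kenneth, Charles, Nora.
Winifred is living and takes 1/5.
Martin predeceased; the 1/5 allotted to Martin's branch passes to Martin's issue by representation.
The 1/5 is divided into 3 equal shares of 1/15 among Rose, Lydia, Harriet.
Rose is living and takes 1/15.
Lydia is living and takes 1/15.
Harriet is living and takes 1/15.
Kenneth is living and takes 1/5.
Charles predeceased; the 1/5 allotted to Charles's branch passes to Charles's issue by representation.
Albert's line is the sole branch at this level, so the full 1/5 passes to Albert's issue by representation.
The 1/5 is divided into 3 equal shares of 1/15 among Samuel, Quentin, Diana.
Samuel is living and takes 1/15.
Quentin predeceased; the 1/15 allotted to Quentin's branch passes to Quentin's issue by representation.
The 1/15 is divided into 2 equal shares of 1/30 among Edmund, Judith.
Edmund is living and takes 1/30.
Judith is living and takes 1/30.
Diana is living and takes 1/15.
Nora predeceased; the 1/5 allotted to Nora's branch passes to Nora's issue by representation.
The 1/5 is divided into 3 equal shares of 1/15 among Beatrice, Tessa, Victor.
Beatrice is living and takes 1/15.
Tessa is living and takes 1/15.
Victor is living and takes 1/15.

Beatrice 1/15; Diana 1/15; Edmund 1/30; Harriet 1/15; Judith 1/30; Kenneth 1/5; Lydia 1/15; Rose 1/15; Samuel 1/15; Tessa 1/15; Victor 1/15; Winifred 1/5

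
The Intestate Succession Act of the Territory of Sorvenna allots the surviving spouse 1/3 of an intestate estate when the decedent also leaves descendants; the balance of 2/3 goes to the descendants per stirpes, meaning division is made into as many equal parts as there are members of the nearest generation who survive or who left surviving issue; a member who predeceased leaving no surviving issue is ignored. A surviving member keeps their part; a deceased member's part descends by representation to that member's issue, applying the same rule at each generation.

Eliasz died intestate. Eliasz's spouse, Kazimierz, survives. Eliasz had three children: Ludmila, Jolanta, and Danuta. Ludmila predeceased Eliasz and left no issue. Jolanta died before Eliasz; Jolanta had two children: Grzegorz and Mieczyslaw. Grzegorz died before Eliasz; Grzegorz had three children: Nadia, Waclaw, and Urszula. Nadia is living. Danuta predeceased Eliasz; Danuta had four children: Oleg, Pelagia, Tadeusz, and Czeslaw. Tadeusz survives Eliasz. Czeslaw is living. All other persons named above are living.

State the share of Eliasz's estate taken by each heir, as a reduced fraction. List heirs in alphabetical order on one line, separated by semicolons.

Kazimierz, as surviving spouse, takes 1/3.
The remaining 2/3 passes to Eliasz's descendants per stirpes.
Ludmila left no surviving issue, so that branch lapses and is disregarded.
The 2/3 is divided into 2 equal shares of 1/3 among Jolanta, Danuta.
Jolanta predeceased; the 1/3 allotted to Jolanta's branch passes to Jolanta's issue by representation.
The 1/3 is divided into 2 equal shares of 1/6 among Grzegorz, Mieczyslaw.
Grzegorz predeceased; the 1/6 allotted to Grzegorz's branch passes to Grzegorz's issue by representation.
The 1/6 is divided into 3 equal shares of 1/18 among Nadia, Waclaw, Urszula.
Nadia is living and takes 1/18.
Waclaw is living and takes 1/18.
Urszula is living and takes 1/18.
Mieczyslaw is living and takes 1/6.
Danuta predeceased; the 1/3 allotted to Danuta's branch passes to Danuta's issue by representation.
The 1/3 is divided into 4 equal shares of 1/12 among Oleg, Pelagia, Tadeusz, Czeslaw.
Oleg is living and takes 1/12.
Pelagia is living and takes 1/12.
Tadeusz is living and takes 1/12.
Czeslaw is living and takes 1/12.

Czeslaw 1/12; Kazimierz 1/3; Mieczyslaw 1/6; Nadia 1/18; Oleg 1/12; Pelagia 1/12; Tadeusz 1/12; Urszula 1/18; Waclaw 1/18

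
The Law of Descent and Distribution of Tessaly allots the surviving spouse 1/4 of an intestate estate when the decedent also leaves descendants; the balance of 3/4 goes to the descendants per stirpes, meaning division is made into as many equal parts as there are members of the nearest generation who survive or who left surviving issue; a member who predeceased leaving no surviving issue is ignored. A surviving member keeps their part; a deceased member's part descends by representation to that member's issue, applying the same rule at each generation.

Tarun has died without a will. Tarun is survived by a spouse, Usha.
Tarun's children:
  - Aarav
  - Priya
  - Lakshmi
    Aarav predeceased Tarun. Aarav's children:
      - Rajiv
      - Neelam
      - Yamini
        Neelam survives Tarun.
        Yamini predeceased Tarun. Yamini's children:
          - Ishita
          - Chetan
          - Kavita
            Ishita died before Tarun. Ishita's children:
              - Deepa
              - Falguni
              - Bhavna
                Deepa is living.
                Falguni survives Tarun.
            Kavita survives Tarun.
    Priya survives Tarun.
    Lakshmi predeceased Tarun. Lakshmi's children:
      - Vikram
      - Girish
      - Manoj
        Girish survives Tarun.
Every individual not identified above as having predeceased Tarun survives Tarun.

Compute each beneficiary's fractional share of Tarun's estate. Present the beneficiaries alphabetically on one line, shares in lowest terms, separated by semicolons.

Usha, as surviving spouse, takes 1/4.
The remaining 3/4 passes to Tarun's descendants per stirpes.
The 3/4 is divided into 3 equal shares of 1/4 among Aarav, Priya, Lakshmi.
Aarav predeceased; the 1/4 allotted to Aarav's branch passes to Aarav's issue by representation.
The 1/4 is divided into 3 equal shares of 1/12 among Rajiv, Neelam, Yamini.
Rajiv is living and takes 1/12.
Neelam is living and takes 1/12.
Yamini predeceased; the 1/12 allotted to Yamini's branch passes to Yamini's issue by representation.
The 1/12 is divided into 3 equal shares of 1/36 among Ishita, Chetan, Kavita.
Ishita predeceased; the 1/36 allotted to Ishita's branch passes to Ishita's issue by representation.
The 1/36 is divided into 3 equal shares of 1/108 among Deepa, Falguni, Bhavna.
Deepa is living and takes 1/108.
Falguni is living and takes 1/108.
Bhavna is living and takes 1/108.
Chetan is living and takes 1/36.
Kavita is living and takes 1/36.
Priya is living and takes 1/4.
Lakshmi predeceased; the 1/4 allotted to Lakshmi's branch passes to Lakshmi's issue by representation.
The 1/4 is divided into 3 equal shares of 1/12 among Vikram, Girish, Manoj.
Vikram is living and takes 1/12.
Girish is living and takes 1/12.
Manoj is living and takes 1/12.

Bhavna 1/108; Chetan 1/36; Deepa 1/108; Falguni 1/108; Girish 1/12; Kavita 1/36; Manoj 1/12; Neelam 1/12; Priya 1/4; Rajiv 1/12; Usha 1/4; Vikram 1/12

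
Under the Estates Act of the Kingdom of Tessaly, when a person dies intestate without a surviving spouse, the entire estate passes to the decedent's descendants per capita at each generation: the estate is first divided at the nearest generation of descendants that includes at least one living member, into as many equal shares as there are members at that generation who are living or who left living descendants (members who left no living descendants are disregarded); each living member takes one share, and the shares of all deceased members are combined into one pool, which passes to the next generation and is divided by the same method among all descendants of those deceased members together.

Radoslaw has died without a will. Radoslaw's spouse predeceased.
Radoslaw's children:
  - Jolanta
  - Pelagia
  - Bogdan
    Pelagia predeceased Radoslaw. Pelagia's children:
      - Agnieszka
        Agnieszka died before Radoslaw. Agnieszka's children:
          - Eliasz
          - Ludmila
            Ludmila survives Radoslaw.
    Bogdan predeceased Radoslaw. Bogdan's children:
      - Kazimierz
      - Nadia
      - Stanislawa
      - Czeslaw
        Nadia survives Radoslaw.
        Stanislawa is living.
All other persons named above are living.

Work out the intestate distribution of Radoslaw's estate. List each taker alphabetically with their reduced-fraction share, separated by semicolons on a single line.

Czeslaw 2/15; Eliasz 1/15; Jolanta 1/3; Kazimierz 2/15; Ludmila 1/15; Nadia 2/15; Stanislawa 2/15

There is no surviving spouse, so the entire estate passes to Radoslaw's descendants per capita at each generation.
At generation 1 (Jolanta, Pelagia, Bogdan) there are 3 shares of (1)/3 = 1/3 each.
Living: Jolanta — each takes 1/3.
Deceased: Pelagia and Bogdan. Their combined 2/3 is pooled and carried to generation 2.
At generation 2 (Agnieszka, Kazimierz, Nadia, Stanislawa, Czeslaw) there are 5 shares of (2/3)/5 = 2/15 each.
Living: Kazimierz, Nadia, Stanislawa, and Czeslaw — each takes 2/15.
Deceased: Agnieszka. That 2/15 share is carried to generation 3.
At generation 3 (Eliasz, Ludmila) there are 2 shares of (2/15)/2 = 1/15 each.
Living: Eliasz and Ludmila — each takes 1/15.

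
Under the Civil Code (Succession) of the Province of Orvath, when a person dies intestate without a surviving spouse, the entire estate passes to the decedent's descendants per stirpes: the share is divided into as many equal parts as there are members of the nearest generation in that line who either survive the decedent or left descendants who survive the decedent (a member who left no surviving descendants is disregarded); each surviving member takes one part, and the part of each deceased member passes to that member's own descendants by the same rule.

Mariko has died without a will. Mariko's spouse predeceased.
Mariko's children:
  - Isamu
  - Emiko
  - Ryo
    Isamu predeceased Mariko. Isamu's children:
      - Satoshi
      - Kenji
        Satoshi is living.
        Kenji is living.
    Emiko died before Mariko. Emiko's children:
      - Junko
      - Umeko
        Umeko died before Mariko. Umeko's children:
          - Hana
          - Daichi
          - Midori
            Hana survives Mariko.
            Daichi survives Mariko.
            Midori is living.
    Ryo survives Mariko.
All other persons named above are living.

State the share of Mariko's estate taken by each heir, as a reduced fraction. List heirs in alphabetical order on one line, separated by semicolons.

There is no surviving spouse, so the entire estate passes to Mariko's descendants per stirpes.
The estate is divided into 3 equal shares of 1/3 among Isamu, Emiko, Ryo.
Isamu predeceased; the 1/3 allotted to Isamu's branch passes to Isamu's issue by representation.
The 1/3 is divided into 2 equal shares of 1/6 among Satoshi, Kenji.
Satoshi is living and takes 1/6.
Kenji is living and takes 1/6.
Emiko predeceased; the 1/3 allotted to Emiko's branch passes to Emiko's issue by representation.
The 1/3 is divided into 2 equal shares of 1/6 among Junko, Umeko.
Junko is living and takes 1/6.
Umeko predeceased; the 1/6 allotted to Umeko's branch passes to Umeko's issue by representation.
The 1/6 is divided into 3 equal shares of 1/18 among Hana, Daichi, Midori.
Hana is living and takes 1/18.
Daichi is living and takes 1/18.
Midori is living and takes 1/18.
Ryo is living and takes 1/3.

Daichi 1/18; Hana 1/18; Junko 1/6; Kenji 1/6; Midori 1/18; Ryo 1/3; Satoshi 1/6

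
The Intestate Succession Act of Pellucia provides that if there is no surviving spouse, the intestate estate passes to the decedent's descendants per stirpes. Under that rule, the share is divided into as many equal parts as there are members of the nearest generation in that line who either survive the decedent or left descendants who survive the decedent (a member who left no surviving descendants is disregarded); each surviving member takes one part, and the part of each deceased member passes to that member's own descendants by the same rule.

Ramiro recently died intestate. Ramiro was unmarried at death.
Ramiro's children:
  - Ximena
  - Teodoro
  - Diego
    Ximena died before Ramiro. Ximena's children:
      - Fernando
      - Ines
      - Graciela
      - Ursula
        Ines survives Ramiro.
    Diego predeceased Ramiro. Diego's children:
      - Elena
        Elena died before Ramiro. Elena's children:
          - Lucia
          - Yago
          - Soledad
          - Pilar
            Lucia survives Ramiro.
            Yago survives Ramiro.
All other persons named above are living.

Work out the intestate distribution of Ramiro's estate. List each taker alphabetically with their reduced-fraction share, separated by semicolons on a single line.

Fernando 1/12; Graciela 1/12; Ines 1/12; Lucia 1/12; Pilar 1/12; Soledad 1/12; Teodoro 1/3; Ursula 1/12; Yago 1/12

There is no surviving spouse, so the entire estate passes to Ramiro's descendants per stirpes.
The estate is divided into 3 equal shares of 1/3 among Ximena, Teodoro, Diego.
Ximena predeceased; the 1/3 allotted to Ximena's branch passes to Ximena's issue by representation.
The 1/3 is divided into 4 equal shares of 1/12 among Fernando, Ines, Graciela, Ursula.
Fernando is living and takes 1/12.
Ines is living and takes 1/12.
Graciela is living and takes 1/12.
Ursula is living and takes 1/12.
Teodoro is living and takes 1/3.
Diego predeceased; the 1/3 allotted to Diego's branch passes to Diego's issue by representation.
Elena's line is the sole branch at this level, so the full 1/3 passes to Elena's issue by representation.
The 1/3 is divided into 4 equal shares of 1/12 among Lucia, Yago, Soledad, Pilar.
Lucia is living and takes 1/12.
Yago is living and takes 1/12.
Soledad is living and takes 1/12.
Pilar is living and takes 1/12.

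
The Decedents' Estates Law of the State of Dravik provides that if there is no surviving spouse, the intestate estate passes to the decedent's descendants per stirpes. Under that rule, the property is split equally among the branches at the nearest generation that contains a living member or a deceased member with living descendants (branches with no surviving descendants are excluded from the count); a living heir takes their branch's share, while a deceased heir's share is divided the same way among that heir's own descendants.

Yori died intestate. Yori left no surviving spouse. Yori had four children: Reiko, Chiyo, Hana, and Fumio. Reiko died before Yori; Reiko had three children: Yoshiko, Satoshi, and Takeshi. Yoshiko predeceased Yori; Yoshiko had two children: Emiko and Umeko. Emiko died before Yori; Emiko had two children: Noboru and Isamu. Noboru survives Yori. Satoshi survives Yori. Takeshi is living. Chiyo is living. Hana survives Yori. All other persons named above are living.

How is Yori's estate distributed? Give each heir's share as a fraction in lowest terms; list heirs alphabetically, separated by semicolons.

Chiyo 1/4; Fumio 1/4; Hana 1/4; Isamu 1/48; Noboru 1/48; Satoshi 1/12; Takeshi 1/12; Umeko 1/24

There is no surviving spouse, so the entire estate passes to Yori's descendants per stirpes.
The estate is divided into 4 equal shares of 1/4 among Reiko, Chiyo, Hana, Fumio.
Reiko predeceased; the 1/4 allotted to Reiko's branch passes to Reiko's issue by representation.
The 1/4 is divided into 3 equal shares of 1/12 among Yoshiko, Satoshi, Takeshi.
Yoshiko predeceased; the 1/12 allotted to Yoshiko's branch passes to Yoshiko's issue by representation.
The 1/12 is divided into 2 equal shares of 1/24 among Emiko, Umeko.
Emiko predeceased; the 1/24 allotted to Emiko's branch passes to Emiko's issue by representation.
The 1/24 is divided into 2 equal shares of 1/48 among Noboru, Isamu.
Noboru is living and takes 1/48.
Isamu is living and takes 1/48.
Umeko is living and takes 1/24.
Satoshi is living and takes 1/12.
Takeshi is living and takes 1/12.
Chiyo is living and takes 1/4.
Hana is living and takes 1/4.
Fumio is living and takes 1/4.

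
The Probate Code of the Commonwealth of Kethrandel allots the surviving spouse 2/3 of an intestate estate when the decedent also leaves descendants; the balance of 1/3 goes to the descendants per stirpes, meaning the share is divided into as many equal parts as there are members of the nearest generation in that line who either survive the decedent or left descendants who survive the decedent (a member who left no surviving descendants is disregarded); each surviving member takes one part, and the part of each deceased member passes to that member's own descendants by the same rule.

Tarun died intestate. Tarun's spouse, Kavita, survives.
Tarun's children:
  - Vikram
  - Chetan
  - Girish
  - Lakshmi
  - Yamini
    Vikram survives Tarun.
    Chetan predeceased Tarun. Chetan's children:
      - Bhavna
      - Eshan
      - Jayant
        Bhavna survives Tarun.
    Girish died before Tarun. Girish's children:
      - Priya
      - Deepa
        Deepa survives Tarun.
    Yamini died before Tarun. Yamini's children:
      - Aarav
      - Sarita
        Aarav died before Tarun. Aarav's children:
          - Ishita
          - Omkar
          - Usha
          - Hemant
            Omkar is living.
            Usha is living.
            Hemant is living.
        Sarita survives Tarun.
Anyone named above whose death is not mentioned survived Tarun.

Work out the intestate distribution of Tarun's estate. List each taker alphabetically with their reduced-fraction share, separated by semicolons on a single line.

Kavita, as surviving spouse, takes 2/3.
The remaining 1/3 passes to Tarun's descendants per stirpes.
The 1/3 is divided into 5 equal shares of 1/15 among Vikram, Chetan, Girish, Lakshmi, Yamini.
Vikram is living and takes 1/15.
Chetan predeceased; the 1/15 allotted to Chetan's branch passes to Chetan's issue by representation.
The 1/15 is divided into 3 equal shares of 1/45 among Bhavna, Eshan, Jayant.
Bhavna is living and takes 1/45.
Eshan is living and takes 1/45.
Jayant is living and takes 1/45.
Girish predeceased; the 1/15 allotted to Girish's branch passes to Girish's issue by representation.
The 1/15 is divided into 2 equal shares of 1/30 among Priya, Deepa.
Priya is living and takes 1/30.
Deepa is living and takes 1/30.
Lakshmi is living and takes 1/15.
Yamini predeceased; the 1/15 allotted to Yamini's branch passes to Yamini's issue by representation.
The 1/15 is divided into 2 equal shares of 1/30 among Aarav, Sarita.
Aarav predeceased; the 1/30 allotted to Aarav's branch passes to Aarav's issue by representation.
The 1/30 is divided into 4 equal shares of 1/120 among Ishita, Omkar, Usha, Hemant.
Ishita is living and takes 1/120.
Omkar is living and takes 1/120.
Usha is living and takes 1/120.
Hemant is living and takes 1/120.
Sarita is living and takes 1/30.

Bhavna 1/45; Deepa 1/30; Eshan 1/45; Hemant 1/120; Ishita 1/120; Jayant 1/45; Kavita 2/3; Lakshmi 1/15; Omkar 1/120; Priya 1/30; Sarita 1/30; Usha 1/120; Vikram 1/15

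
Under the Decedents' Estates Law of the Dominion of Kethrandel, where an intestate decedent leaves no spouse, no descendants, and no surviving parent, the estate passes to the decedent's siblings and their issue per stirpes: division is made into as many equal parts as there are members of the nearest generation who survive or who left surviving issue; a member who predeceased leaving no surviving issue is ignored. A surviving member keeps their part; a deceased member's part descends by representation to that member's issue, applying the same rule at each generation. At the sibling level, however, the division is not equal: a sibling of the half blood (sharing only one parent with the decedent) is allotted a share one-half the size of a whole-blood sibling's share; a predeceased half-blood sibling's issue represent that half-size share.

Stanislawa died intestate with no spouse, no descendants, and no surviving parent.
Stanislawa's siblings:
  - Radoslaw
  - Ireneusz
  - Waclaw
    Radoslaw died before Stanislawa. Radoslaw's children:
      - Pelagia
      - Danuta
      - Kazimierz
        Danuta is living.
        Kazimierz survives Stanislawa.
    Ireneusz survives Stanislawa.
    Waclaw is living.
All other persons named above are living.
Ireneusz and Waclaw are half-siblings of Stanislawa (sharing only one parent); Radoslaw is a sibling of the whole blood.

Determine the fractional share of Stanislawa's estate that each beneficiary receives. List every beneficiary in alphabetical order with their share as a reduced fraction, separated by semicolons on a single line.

Danuta 1/6; Ireneusz 1/4; Kazimierz 1/6; Pelagia 1/6; Waclaw 1/4

No spouse, descendants, or parent survives, so the estate passes to Stanislawa's siblings per stirpes.
Half-blood siblings count for one-half the weight of whole-blood siblings at the initial division.
Dividing 1 in proportion to weights (total weight 2): Radoslaw (weight 1) → 1/2; Ireneusz (weight 1/2) → 1/4; Waclaw (weight 1/2) → 1/4.
Radoslaw predeceased; the 1/2 allotted to Radoslaw's branch passes to Radoslaw's issue by representation.
The 1/2 is divided into 3 equal shares of 1/6 among Pelagia, Danuta, Kazimierz.
Pelagia is living and takes 1/6.
Danuta is living and takes 1/6.
Kazimierz is living and takes 1/6.
Ireneusz is living and takes 1/4.
Waclaw is living and takes 1/4.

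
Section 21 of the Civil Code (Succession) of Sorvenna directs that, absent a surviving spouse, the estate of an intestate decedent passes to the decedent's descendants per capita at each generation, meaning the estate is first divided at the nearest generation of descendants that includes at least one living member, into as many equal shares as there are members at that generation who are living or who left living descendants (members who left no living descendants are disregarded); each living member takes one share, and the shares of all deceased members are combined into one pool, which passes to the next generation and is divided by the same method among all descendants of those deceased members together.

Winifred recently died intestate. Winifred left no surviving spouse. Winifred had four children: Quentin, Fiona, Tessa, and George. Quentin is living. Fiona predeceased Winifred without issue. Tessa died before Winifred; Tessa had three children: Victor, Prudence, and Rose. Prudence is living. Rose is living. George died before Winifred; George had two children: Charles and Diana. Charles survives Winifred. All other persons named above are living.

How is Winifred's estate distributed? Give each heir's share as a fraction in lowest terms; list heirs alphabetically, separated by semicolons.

Charles 2/15; Diana 2/15; Prudence 2/15; Quentin 1/3; Rose 2/15; Victor 2/15

There is no surviving spouse, so the entire estate passes to Winifred's descendants per capita at each generation.
At generation 1 (Quentin, Tessa, George) there are 3 shares of (1)/3 = 1/3 each.
Living: Quentin — each takes 1/3.
Deceased: Tessa and George. Their combined 2/3 is pooled and carried to generation 2.
At generation 2 (Victor, Prudence, Rose, Charles, Diana) there are 5 shares of (2/3)/5 = 2/15 each.
Living: Victor, Prudence, Rose, Charles, and Diana — each takes 2/15.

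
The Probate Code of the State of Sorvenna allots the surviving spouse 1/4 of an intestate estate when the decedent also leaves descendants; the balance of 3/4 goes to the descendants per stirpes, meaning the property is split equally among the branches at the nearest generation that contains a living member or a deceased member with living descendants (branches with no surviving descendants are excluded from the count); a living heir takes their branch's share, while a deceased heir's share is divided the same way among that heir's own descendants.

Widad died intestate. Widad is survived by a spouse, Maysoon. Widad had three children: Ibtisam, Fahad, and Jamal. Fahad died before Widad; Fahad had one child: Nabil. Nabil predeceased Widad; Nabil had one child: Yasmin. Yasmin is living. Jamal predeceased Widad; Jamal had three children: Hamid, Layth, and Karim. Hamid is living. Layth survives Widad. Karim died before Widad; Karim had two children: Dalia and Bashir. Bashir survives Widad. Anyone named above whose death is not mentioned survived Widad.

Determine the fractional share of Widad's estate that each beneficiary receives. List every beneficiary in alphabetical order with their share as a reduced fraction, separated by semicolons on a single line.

Maysoon, as surviving spouse, takes 1/4.
The remaining 3/4 passes to Widad's descendants per stirpes.
The 3/4 is divided into 3 equal shares of 1/4 among Ibtisam, Fahad, Jamal.
Ibtisam is living and takes 1/4.
Fahad predeceased; the 1/4 allotted to Fahad's branch passes to Fahad's issue by representation.
Nabil's line is the sole branch at this level, so the full 1/4 passes to Nabil's issue by representation.
Yasmin is the sole taker at this level and receives the full 1/4.
Jamal predeceased; the 1/4 allotted to Jamal's branch passes to Jamal's issue by representation.
The 1/4 is divided into 3 equal shares of 1/12 among Hamid, Layth, Karim.
Hamid is living and takes 1/12.
Layth is living and takes 1/12.
Karim predeceased; the 1/12 allotted to Karim's branch passes to Karim's issue by representation.
The 1/12 is divided into 2 equal shares of 1/24 among Dalia, Bashir.
Dalia is living and takes 1/24.
Bashir is living and takes 1/24.

Bashir 1/24; Dalia 1/24; Hamid 1/12; Ibtisam 1/4; Layth 1/12; Maysoon 1/4; Yasmin 1/4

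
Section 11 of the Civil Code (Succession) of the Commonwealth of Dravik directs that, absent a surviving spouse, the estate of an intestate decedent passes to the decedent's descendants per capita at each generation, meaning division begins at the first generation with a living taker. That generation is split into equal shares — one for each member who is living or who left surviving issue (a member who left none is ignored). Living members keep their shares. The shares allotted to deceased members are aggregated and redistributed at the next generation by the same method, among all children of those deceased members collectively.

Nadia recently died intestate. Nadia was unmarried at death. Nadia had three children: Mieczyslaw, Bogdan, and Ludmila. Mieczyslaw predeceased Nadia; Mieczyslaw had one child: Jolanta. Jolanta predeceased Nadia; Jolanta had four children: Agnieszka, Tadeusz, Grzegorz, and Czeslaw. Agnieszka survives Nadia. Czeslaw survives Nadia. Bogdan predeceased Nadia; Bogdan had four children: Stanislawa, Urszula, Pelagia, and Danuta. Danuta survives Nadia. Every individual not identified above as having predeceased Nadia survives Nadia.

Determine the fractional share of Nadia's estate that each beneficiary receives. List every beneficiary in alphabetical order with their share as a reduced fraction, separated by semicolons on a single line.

Agnieszka 1/30; Czeslaw 1/30; Danuta 2/15; Grzegorz 1/30; Ludmila 1/3; Pelagia 2/15; Stanislawa 2/15; Tadeusz 1/30; Urszula 2/15

There is no surviving spouse, so the entire estate passes to Nadia's descendants per capita at each generation.
At generation 1 (Mieczyslaw, Bogdan, Ludmila) there are 3 shares of (1)/3 = 1/3 each.
Living: Ludmila — each takes 1/3.
Deceased: Mieczyslaw and Bogdan. Their combined 2/3 is pooled and carried to generation 2.
At generation 2 (Jolanta, Stanislawa, Urszula, Pelagia, Danuta) there are 5 shares of (2/3)/5 = 2/15 each.
Living: Stanislawa, Urszula, Pelagia, and Danuta — each takes 2/15.
Deceased: Jolanta. That 2/15 share is carried to generation 3.
At generation 3 (Agnieszka, Tadeusz, Grzegorz, Czeslaw) there are 4 shares of (2/15)/4 = 1/30 each.
Living: Agnieszka, Tadeusz, Grzegorz, and Czeslaw — each takes 1/30.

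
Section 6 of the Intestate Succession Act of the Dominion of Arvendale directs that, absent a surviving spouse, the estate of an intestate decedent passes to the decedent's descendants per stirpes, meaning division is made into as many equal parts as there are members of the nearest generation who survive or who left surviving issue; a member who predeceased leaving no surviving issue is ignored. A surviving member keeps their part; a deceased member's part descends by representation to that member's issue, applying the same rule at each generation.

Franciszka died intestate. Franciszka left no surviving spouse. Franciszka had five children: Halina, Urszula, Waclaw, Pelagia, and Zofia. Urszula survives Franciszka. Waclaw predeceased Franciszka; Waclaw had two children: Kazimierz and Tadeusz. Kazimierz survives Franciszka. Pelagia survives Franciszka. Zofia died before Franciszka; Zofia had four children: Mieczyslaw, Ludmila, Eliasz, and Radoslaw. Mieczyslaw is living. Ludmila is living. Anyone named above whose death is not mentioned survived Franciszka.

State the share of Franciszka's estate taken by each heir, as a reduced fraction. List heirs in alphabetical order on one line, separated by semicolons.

Eliasz 1/20; Halina 1/5; Kazimierz 1/10; Ludmila 1/20; Mieczyslaw 1/20; Pelagia 1/5; Radoslaw 1/20; Tadeusz 1/10; Urszula 1/5

There is no surviving spouse, so the entire estate passes to Franciszka's descendants per stirpes.
The estate is divided into 5 equal shares of 1/5 among Halina, Urszula, Waclaw, Pelagia, Zofia.
Halina is living and takes 1/5.
Urszula is living and takes 1/5.
Waclaw predeceased; the 1/5 allotted to Waclaw's branch passes to Waclaw's issue by representation.
The 1/5 is divided into 2 equal shares of 1/10 among Kazimierz, Tadeusz.
Kazimierz is living and takes 1/10.
Tadeusz is living and takes 1/10.
Pelagia is living and takes 1/5.
Zofia predeceased; the 1/5 allotted to Zofia's branch passes to Zofia's issue by representation.
The 1/5 is divided into 4 equal shares of 1/20 among Mieczyslaw, Ludmila, Eliasz, Radoslaw.
Mieczyslaw is living and takes 1/20.
Ludmila is living and takes 1/20.
Eliasz is living and takes 1/20.
Radoslaw is living and takes 1/20.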